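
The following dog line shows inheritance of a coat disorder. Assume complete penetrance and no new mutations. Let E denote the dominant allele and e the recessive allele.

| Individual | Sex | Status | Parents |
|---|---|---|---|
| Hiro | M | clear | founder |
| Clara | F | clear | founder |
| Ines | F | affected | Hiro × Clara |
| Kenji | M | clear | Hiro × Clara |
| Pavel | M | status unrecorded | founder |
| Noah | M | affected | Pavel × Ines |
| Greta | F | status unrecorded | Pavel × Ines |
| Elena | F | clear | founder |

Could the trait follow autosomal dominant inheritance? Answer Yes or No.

Under autosomal dominant, Ines (affected, female) cannot arise from Hiro (clear) × Clara (clear).

No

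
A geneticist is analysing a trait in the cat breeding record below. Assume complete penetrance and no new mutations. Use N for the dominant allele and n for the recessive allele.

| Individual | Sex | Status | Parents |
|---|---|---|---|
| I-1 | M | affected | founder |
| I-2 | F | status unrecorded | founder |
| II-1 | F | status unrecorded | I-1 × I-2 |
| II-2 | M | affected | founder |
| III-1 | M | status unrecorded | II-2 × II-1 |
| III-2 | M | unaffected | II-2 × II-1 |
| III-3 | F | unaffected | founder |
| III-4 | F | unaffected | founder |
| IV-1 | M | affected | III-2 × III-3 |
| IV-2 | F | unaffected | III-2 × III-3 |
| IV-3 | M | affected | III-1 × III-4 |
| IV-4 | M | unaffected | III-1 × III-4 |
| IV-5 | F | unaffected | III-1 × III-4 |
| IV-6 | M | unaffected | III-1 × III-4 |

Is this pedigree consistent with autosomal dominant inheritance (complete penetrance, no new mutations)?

No

Under autosomal dominant, IV-1 (affected, male) cannot arise from III-2 (unaffected) × III-3 (unaffected).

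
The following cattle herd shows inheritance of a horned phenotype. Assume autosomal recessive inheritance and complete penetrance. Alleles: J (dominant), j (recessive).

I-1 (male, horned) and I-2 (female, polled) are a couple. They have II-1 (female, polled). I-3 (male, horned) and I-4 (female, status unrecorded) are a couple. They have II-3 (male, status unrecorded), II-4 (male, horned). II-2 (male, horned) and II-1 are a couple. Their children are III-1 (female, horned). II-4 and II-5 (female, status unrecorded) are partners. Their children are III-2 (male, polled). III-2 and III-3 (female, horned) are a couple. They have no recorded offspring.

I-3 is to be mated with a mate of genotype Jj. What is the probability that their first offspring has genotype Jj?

1/2

I-3 is horned, so I-3 is jj.
The cross gives 1/2 Jj : 1/2 jj, so P(offspring has genotype Jj) = 1/2.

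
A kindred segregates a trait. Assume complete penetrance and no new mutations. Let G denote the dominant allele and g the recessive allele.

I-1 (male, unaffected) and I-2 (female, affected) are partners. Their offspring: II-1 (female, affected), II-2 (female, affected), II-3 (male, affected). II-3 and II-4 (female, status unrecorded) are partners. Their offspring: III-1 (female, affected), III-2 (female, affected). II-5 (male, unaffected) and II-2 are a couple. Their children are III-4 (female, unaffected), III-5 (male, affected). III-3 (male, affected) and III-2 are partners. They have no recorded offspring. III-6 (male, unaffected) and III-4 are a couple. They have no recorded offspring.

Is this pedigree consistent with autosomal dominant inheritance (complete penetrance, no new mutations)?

A consistent assignment under autosomal dominant exists: I-1 gg, I-2 GG, II-1 Gg, II-2 Gg, II-3 Gg, II-4 GG, II-5 gg, III-1 GG, III-2 GG, III-3 GG, III-4 gg, III-5 Gg, III-6 gg.
In this assignment every recorded phenotype matches its genotype and every non-founder's genotype is obtainable from its parents' genotypes, so the pedigree is consistent.

Yes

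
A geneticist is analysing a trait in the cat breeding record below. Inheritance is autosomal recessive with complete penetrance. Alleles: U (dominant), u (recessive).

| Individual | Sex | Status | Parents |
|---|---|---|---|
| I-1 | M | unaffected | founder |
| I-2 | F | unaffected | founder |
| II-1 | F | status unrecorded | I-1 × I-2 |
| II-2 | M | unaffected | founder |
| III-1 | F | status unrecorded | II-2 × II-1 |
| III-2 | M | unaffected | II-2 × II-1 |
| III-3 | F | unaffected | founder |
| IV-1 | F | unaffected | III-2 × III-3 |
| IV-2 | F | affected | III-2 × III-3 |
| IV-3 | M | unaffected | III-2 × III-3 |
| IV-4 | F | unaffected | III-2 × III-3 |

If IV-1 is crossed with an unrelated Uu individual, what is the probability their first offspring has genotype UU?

III-2 is unaffected so carries U and passed u to IV-2 (uu), so III-2 is Uu.
III-3 is unaffected so carries U and passed u to IV-2 (uu), so III-3 is Uu.
IV-1 is an unaffected offspring of III-2 (Uu) × III-3 (Uu), whose cross gives 1/4 UU : 1/2 Uu : 1/4 uu; conditioning on being unaffected, IV-1 is UU with probability 1/3, Uu with probability 2/3.
Summing over parental genotype combinations, P(offspring has genotype UU) = 1/3·1/2 + 2/3·1/4 = 1/3.

1/3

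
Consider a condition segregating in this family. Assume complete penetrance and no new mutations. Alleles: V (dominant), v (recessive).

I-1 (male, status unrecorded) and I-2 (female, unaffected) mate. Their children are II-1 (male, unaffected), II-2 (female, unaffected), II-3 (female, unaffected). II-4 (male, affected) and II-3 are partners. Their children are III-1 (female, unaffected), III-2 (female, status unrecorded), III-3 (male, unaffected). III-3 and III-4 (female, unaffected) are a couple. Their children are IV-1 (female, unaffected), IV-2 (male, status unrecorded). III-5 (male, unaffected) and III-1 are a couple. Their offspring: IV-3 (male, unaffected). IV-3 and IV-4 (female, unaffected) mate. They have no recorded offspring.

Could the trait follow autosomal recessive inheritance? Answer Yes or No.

A consistent assignment under autosomal recessive exists: I-1 VV, I-2 VV, II-1 VV, II-2 VV, II-3 VV, II-4 vv, III-1 Vv, III-2 Vv, III-3 Vv, III-4 VV, III-5 VV, IV-1 VV, IV-2 VV, IV-3 VV, IV-4 VV.
In this assignment every recorded phenotype matches its genotype and every non-founder's genotype is obtainable from its parents' genotypes, so the pedigree is consistent.

Yes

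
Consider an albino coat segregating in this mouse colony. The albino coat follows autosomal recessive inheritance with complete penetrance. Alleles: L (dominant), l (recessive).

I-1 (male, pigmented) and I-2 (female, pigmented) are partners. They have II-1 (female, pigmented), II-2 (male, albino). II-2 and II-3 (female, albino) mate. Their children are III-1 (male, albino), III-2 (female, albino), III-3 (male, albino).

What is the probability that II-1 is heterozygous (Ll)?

2/3

I-1 is pigmented so carries L and passed l to II-2 (ll), so I-1 is Ll.
I-2 is pigmented so carries L and passed l to II-2 (ll), so I-2 is Ll.
Their cross gives offspring ratios 1/4 LL : 1/2 Ll : 1/4 ll. Conditioning on II-1 being pigmented, P(Ll) = 1/2 / 3/4 = 2/3.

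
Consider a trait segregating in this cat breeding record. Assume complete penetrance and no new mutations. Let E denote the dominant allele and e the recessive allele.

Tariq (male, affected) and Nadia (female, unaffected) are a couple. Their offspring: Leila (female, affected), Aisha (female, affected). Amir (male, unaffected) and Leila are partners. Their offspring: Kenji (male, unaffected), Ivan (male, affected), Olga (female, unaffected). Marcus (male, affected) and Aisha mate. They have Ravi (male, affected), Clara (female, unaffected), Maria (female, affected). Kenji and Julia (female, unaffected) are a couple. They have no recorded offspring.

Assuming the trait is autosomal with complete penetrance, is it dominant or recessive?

dominant

Marcus and Aisha are both affected yet have an unaffected child Clara. Under a recessive model two affected parents are homozygous and every child would be affected, so the trait cannot be recessive.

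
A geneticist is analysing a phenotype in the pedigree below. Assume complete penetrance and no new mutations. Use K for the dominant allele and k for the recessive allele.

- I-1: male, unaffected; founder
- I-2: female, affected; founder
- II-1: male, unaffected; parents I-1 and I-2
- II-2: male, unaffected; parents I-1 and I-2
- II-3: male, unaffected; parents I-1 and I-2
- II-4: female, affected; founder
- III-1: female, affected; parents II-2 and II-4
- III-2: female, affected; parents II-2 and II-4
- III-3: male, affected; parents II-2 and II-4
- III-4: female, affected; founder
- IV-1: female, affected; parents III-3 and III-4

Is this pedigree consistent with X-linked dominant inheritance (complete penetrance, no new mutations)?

A consistent assignment under X-linked dominant exists: I-1 X^k Y, I-2 X^K X^k, II-1 X^k Y, II-2 X^k Y, II-3 X^k Y, II-4 X^K X^K, III-1 X^K X^k, III-2 X^K X^k, III-3 X^K Y, III-4 X^K X^K, IV-1 X^K X^K.
In this assignment every recorded phenotype matches its genotype and every non-founder's genotype is obtainable from its parents' genotypes, so the pedigree is consistent.

Yes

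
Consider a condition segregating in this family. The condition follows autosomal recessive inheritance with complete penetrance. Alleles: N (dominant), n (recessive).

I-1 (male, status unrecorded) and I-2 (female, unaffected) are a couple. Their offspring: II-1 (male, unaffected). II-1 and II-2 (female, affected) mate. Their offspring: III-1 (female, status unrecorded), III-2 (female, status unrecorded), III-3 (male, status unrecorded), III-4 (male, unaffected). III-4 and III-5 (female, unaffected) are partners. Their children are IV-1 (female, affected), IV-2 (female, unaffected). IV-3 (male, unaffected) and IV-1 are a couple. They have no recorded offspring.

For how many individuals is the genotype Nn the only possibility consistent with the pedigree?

Obligate heterozygotes: III-4 is unaffected so carries N and received n from II-2 (nn), so III-4 is Nn; III-5 is unaffected so carries N and passed n to IV-1 (nn), so III-5 is Nn.
Every other individual is either homozygous by phenotype or has at least one consistent homozygous assignment, so the count is 2.

2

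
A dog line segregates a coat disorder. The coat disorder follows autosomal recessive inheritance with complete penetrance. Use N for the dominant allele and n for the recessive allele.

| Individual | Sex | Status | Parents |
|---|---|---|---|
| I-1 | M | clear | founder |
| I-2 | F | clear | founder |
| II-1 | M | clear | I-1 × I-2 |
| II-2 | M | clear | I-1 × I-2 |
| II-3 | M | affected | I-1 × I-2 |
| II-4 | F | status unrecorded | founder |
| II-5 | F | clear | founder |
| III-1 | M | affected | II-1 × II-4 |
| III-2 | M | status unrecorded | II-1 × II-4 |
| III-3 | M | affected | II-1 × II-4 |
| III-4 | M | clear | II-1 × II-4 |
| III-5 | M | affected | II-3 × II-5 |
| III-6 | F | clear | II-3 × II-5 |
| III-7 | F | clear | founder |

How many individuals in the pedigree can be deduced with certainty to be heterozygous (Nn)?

Obligate heterozygotes: I-1 is clear so carries N and passed n to II-3 (nn), so I-1 is Nn; I-2 is clear so carries N and passed n to II-3 (nn), so I-2 is Nn; II-1 is clear so carries N and passed n to III-1 (nn), so II-1 is Nn; II-5 is clear so carries N and passed n to III-5 (nn), so II-5 is Nn; III-6 is clear so carries N and received n from II-3 (nn), so III-6 is Nn.
Every other individual is either homozygous by phenotype or has at least one consistent homozygous assignment, so the count is 5.

5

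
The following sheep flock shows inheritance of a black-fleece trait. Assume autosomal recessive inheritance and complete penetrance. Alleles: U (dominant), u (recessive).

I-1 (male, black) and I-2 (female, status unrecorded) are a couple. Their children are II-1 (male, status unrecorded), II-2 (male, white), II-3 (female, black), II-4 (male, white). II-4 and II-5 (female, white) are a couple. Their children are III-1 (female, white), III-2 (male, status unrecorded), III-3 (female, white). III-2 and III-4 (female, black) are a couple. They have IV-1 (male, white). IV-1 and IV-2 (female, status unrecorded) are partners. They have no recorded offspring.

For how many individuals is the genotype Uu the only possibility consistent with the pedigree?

Obligate heterozygotes: I-2 passed U to II-2 (Uu, whose u came from I-1) and passed u to II-3 (uu), so I-2 is Uu; II-2 is white so carries U and received u from I-1 (uu), so II-2 is Uu; II-4 is white so carries U and received u from I-1 (uu), so II-4 is Uu; IV-1 is white so carries U and received u from III-4 (uu), so IV-1 is Uu.
Every other individual is either homozygous by phenotype or has at least one consistent homozygous assignment, so the count is 4.

4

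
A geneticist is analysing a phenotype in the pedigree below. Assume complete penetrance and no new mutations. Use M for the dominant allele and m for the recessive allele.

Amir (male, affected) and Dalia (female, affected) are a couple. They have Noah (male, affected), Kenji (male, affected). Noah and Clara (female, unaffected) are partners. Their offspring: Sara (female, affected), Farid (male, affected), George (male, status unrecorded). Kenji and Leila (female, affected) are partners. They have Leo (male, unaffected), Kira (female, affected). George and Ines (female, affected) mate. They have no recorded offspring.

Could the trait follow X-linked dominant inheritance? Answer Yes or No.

Under X-linked dominant, Farid (affected, male) cannot arise from Noah (affected) × Clara (unaffected).

No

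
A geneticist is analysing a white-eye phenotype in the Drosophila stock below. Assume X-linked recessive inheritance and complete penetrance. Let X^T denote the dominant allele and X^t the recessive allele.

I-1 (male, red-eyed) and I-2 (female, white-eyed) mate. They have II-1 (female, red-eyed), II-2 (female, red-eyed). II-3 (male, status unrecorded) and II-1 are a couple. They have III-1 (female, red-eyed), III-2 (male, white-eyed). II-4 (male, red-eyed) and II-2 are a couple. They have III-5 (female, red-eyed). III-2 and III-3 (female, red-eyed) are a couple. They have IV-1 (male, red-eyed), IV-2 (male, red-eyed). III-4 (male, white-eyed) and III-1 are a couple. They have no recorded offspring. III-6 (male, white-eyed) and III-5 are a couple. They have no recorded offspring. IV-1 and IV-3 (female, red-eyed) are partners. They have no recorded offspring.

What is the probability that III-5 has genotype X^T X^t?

II-4 is red-eyed, so II-4 is X^T Y.
II-2 is red-eyed so carries T and received t from I-2 (X^t X^t), so II-2 is X^T X^t.
Their cross gives offspring ratios 1/2 X^T X^T : 1/2 X^T X^t. Conditioning on III-5 being red-eyed, P(X^T X^t) = 1/2 / 1 = 1/2.

1/2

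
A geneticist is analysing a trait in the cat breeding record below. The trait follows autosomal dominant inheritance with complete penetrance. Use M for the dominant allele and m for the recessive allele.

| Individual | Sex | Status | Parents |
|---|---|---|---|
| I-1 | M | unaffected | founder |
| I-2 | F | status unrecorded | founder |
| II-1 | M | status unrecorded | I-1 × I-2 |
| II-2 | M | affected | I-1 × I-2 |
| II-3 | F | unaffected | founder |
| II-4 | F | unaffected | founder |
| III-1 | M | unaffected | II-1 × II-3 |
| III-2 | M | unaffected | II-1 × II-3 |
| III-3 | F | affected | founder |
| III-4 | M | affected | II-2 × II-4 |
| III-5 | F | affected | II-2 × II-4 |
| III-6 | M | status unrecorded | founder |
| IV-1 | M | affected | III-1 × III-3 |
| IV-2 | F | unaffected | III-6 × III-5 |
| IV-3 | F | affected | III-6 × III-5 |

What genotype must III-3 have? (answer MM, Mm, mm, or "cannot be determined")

III-3's phenotype allows MM or Mm, and no parent or child forces a single allele at both positions; consistent genotype assignments exist with III-3 as MM or Mm.

cannot be determined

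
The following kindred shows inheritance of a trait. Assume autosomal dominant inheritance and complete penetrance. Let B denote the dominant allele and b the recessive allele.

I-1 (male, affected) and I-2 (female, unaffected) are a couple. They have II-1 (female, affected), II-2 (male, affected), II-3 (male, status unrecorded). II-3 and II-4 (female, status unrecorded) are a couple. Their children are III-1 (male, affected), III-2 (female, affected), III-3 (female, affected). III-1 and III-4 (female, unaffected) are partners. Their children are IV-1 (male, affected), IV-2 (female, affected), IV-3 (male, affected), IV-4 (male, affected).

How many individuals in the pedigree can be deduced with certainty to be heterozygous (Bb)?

6

Obligate heterozygotes: II-1 is affected so carries B and received b from I-2 (bb), so II-1 is Bb; II-2 is affected so carries B and received b from I-2 (bb), so II-2 is Bb; IV-1 is affected so carries B and received b from III-4 (bb), so IV-1 is Bb; IV-2 is affected so carries B and received b from III-4 (bb), so IV-2 is Bb; IV-3 is affected so carries B and received b from III-4 (bb), so IV-3 is Bb; IV-4 is affected so carries B and received b from III-4 (bb), so IV-4 is Bb.
Every other individual is either homozygous by phenotype or has at least one consistent homozygous assignment, so the count is 6.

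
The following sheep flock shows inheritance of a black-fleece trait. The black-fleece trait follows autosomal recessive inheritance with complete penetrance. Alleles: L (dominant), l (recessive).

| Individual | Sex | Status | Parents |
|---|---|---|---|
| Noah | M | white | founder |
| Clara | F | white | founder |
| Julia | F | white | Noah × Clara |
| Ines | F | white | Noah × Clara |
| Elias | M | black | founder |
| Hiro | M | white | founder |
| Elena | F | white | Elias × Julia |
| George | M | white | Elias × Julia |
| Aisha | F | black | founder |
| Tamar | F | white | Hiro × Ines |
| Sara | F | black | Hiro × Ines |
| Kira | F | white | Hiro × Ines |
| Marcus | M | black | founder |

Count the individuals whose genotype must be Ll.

Obligate heterozygotes: Ines is white so carries L and passed l to Sara (ll), so Ines is Ll; Hiro is white so carries L and passed l to Sara (ll), so Hiro is Ll; Elena is white so carries L and received l from Elias (ll), so Elena is Ll; George is white so carries L and received l from Elias (ll), so George is Ll.
Every other individual is either homozygous by phenotype or has at least one consistent homozygous assignment, so the count is 4.

4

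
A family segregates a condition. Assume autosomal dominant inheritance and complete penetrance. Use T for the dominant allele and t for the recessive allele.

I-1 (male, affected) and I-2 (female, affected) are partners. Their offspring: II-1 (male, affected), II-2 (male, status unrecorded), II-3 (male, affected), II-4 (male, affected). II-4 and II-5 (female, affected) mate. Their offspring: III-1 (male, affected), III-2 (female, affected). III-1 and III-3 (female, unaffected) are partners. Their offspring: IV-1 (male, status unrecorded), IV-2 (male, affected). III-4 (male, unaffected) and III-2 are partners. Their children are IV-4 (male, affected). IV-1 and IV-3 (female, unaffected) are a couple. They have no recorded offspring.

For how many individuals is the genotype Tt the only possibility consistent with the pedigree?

Obligate heterozygotes: IV-2 is affected so carries T and received t from III-3 (tt), so IV-2 is Tt; IV-4 is affected so carries T and received t from III-4 (tt), so IV-4 is Tt.
Every other individual is either homozygous by phenotype or has at least one consistent homozygous assignment, so the count is 2.

2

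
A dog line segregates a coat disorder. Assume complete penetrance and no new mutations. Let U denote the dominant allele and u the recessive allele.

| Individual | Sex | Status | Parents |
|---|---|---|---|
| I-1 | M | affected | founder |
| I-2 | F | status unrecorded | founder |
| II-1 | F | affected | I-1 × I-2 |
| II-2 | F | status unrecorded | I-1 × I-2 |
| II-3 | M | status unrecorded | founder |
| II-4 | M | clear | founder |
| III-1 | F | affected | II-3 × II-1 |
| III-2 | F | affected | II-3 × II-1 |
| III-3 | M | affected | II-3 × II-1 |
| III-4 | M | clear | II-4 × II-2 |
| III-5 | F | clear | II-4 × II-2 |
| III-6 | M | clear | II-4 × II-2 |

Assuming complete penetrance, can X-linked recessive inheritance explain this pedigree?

A consistent assignment under X-linked recessive exists: I-1 X^u Y, I-2 X^U X^u, II-1 X^u X^u, II-2 X^U X^u, II-3 X^u Y, II-4 X^U Y, III-1 X^u X^u, III-2 X^u X^u, III-3 X^u Y, III-4 X^U Y, III-5 X^U X^U, III-6 X^U Y.
In this assignment every recorded phenotype matches its genotype and every non-founder's genotype is obtainable from its parents' genotypes, so the pedigree is consistent.

Yes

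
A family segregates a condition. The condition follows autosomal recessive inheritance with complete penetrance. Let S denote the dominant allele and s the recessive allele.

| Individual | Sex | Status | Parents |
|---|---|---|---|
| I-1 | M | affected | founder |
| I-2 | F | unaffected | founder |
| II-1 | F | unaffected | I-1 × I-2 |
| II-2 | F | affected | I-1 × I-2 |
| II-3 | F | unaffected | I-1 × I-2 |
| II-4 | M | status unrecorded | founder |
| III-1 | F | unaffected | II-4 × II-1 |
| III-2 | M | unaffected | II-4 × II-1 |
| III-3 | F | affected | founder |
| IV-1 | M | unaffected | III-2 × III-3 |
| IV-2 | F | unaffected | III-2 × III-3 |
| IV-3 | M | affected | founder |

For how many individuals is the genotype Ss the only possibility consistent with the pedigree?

Obligate heterozygotes: I-2 is unaffected so carries S and passed s to II-2 (ss), so I-2 is Ss; II-1 is unaffected so carries S and received s from I-1 (ss), so II-1 is Ss; II-3 is unaffected so carries S and received s from I-1 (ss), so II-3 is Ss; IV-1 is unaffected so carries S and received s from III-3 (ss), so IV-1 is Ss; IV-2 is unaffected so carries S and received s from III-3 (ss), so IV-2 is Ss.
Every other individual is either homozygous by phenotype or has at least one consistent homozygous assignment, so the count is 5.

5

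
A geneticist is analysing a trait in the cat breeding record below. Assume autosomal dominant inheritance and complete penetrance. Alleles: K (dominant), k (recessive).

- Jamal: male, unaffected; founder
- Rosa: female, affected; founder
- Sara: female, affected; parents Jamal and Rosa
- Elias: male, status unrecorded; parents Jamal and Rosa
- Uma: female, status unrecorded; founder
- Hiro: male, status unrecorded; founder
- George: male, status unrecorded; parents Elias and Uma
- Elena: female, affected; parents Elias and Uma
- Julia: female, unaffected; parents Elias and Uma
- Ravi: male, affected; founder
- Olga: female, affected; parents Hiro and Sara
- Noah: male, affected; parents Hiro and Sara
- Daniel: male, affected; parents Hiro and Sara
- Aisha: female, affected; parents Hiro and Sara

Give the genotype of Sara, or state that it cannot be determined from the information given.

From phenotype alone, Sara is KK or Kk.
Sara is affected so carries K and received k from Jamal (kk), so Sara is Kk.

Kk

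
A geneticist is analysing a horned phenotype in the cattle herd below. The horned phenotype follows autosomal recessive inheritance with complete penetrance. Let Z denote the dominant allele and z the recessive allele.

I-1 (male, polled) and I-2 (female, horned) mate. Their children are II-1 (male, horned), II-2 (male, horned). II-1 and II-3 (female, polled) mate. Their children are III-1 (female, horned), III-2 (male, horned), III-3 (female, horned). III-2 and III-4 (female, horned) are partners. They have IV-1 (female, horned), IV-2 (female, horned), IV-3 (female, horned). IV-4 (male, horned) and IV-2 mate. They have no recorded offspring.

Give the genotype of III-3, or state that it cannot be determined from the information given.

III-3 is horned, so III-3 is zz.

zz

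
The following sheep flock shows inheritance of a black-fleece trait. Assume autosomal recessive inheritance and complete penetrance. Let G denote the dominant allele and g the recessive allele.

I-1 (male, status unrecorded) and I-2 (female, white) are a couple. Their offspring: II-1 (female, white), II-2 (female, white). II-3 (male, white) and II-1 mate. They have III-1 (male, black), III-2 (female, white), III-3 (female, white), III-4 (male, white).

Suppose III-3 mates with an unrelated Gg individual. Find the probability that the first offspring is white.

5/6

II-3 is white so carries G and passed g to III-1 (gg), so II-3 is Gg.
II-1 is white so carries G and passed g to III-1 (gg), so II-1 is Gg.
III-3 is a white offspring of II-3 (Gg) × II-1 (Gg), whose cross gives 1/4 GG : 1/2 Gg : 1/4 gg; conditioning on being white, III-3 is GG with probability 1/3, Gg with probability 2/3.
Summing over parental genotype combinations, P(offspring is white) = 1/3·1 + 2/3·3/4 = 5/6.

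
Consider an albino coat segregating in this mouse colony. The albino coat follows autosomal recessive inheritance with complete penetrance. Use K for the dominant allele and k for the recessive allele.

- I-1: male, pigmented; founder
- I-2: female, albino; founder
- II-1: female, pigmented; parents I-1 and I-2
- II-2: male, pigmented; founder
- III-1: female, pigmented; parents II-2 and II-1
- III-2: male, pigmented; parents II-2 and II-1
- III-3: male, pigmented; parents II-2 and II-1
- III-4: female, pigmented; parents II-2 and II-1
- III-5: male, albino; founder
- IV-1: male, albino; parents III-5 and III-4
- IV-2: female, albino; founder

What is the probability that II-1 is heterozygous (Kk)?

1

II-1 is pigmented so carries K and received k from I-2 (kk), so II-1 is Kk, giving P(Kk) = 1.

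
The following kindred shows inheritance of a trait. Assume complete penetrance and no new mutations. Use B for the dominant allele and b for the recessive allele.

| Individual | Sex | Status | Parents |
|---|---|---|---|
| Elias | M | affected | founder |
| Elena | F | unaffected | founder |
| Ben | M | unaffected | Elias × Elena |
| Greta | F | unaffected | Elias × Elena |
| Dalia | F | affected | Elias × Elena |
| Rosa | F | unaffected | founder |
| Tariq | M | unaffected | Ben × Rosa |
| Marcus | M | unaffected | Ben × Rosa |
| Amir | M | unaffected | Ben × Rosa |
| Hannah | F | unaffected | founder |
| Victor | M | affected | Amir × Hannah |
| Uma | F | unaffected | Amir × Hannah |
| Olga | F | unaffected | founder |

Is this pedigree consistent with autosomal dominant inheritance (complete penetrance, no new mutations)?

Under autosomal dominant, Victor (affected, male) cannot arise from Amir (unaffected) × Hannah (unaffected).

No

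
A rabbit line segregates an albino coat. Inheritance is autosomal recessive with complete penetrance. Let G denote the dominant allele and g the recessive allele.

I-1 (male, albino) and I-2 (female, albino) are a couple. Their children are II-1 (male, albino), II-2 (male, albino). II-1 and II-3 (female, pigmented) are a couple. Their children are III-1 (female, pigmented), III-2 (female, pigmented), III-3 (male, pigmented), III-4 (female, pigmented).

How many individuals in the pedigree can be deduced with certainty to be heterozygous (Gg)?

Obligate heterozygotes: III-1 is pigmented so carries G and received g from II-1 (gg), so III-1 is Gg; III-2 is pigmented so carries G and received g from II-1 (gg), so III-2 is Gg; III-3 is pigmented so carries G and received g from II-1 (gg), so III-3 is Gg; III-4 is pigmented so carries G and received g from II-1 (gg), so III-4 is Gg.
Every other individual is either homozygous by phenotype or has at least one consistent homozygous assignment, so the count is 4.

4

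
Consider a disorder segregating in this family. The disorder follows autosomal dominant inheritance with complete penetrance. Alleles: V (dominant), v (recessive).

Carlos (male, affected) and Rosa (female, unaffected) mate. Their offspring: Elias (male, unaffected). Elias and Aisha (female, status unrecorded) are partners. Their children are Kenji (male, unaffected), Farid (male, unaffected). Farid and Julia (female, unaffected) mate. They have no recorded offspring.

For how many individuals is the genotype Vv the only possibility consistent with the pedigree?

Obligate heterozygotes: Carlos is affected so carries V and passed v to Elias (vv), so Carlos is Vv.
Every other individual is either homozygous by phenotype or has at least one consistent homozygous assignment, so the count is 1.

1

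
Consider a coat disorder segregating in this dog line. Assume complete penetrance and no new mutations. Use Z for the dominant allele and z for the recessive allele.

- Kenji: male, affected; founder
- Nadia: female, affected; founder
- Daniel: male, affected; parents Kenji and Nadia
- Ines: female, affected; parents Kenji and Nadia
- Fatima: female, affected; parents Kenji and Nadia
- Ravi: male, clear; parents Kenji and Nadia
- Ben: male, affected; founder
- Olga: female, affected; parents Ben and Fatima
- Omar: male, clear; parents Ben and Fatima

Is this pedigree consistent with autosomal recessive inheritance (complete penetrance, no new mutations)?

No

Under autosomal recessive, Ravi (clear, male) cannot arise from Kenji (affected) × Nadia (affected).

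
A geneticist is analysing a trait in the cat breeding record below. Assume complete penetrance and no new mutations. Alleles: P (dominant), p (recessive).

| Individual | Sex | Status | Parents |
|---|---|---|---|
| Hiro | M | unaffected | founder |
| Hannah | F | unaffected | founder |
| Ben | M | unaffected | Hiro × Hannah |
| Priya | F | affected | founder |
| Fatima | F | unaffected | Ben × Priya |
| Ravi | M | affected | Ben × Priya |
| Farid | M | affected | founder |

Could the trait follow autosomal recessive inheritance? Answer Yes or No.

Yes

A consistent assignment under autosomal recessive exists: Hiro PP, Hannah Pp, Ben Pp, Priya pp, Fatima Pp, Ravi pp, Farid pp.
In this assignment every recorded phenotype matches its genotype and every non-founder's genotype is obtainable from its parents' genotypes, so the pedigree is consistent.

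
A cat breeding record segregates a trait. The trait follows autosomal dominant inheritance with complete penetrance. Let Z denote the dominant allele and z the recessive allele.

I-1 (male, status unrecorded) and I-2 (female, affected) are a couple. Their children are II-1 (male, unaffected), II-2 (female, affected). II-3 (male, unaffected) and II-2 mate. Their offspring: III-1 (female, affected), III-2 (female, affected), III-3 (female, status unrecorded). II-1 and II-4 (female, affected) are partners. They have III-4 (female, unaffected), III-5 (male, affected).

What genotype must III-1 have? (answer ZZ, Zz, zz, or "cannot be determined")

Zz

From phenotype alone, III-1 is ZZ or Zz.
III-1 is affected so carries Z and received z from II-3 (zz), so III-1 is Zz.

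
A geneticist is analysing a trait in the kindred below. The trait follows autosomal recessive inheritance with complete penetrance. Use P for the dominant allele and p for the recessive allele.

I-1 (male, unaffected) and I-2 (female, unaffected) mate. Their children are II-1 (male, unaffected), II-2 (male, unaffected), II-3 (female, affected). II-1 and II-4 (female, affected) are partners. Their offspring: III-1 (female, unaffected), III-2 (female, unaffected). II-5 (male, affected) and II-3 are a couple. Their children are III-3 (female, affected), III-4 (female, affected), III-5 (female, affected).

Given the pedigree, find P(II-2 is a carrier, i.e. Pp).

I-1 is unaffected so carries P and passed p to II-3 (pp), so I-1 is Pp.
I-2 is unaffected so carries P and passed p to II-3 (pp), so I-2 is Pp.
Their cross gives offspring ratios 1/4 PP : 1/2 Pp : 1/4 pp. Conditioning on II-2 being unaffected, P(Pp) = 1/2 / 3/4 = 2/3.

2/3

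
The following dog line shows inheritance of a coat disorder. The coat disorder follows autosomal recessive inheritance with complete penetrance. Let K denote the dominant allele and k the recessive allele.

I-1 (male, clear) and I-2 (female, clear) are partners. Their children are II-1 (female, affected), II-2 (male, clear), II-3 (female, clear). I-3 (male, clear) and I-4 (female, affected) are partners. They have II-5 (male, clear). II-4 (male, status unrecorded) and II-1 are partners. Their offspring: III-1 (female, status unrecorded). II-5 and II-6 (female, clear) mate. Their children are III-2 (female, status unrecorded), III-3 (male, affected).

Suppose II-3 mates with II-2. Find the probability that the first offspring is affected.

I-1 is clear so carries K and passed k to II-1 (kk), so I-1 is Kk.
I-2 is clear so carries K and passed k to II-1 (kk), so I-2 is Kk.
II-3 is a clear offspring of I-1 (Kk) × I-2 (Kk), whose cross gives 1/4 KK : 1/2 Kk : 1/4 kk; conditioning on being clear, II-3 is KK with probability 1/3, Kk with probability 2/3.
II-2 is a clear offspring of I-1 (Kk) × I-2 (Kk), whose cross gives 1/4 KK : 1/2 Kk : 1/4 kk; conditioning on being clear, II-2 is KK with probability 1/3, Kk with probability 2/3.
Summing over parental genotype combinations, P(offspring is affected) = 4/9·1/4 = 1/9.

1/9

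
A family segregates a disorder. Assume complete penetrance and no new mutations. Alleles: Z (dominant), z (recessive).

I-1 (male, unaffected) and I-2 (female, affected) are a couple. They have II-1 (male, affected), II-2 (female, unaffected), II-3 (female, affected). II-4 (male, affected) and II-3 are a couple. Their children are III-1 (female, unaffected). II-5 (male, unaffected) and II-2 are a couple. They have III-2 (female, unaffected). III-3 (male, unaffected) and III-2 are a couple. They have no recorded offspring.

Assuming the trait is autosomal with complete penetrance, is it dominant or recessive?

II-4 and II-3 are both affected yet have an unaffected child III-1. Under a recessive model two affected parents are homozygous and every child would be affected, so the trait cannot be recessive.

dominant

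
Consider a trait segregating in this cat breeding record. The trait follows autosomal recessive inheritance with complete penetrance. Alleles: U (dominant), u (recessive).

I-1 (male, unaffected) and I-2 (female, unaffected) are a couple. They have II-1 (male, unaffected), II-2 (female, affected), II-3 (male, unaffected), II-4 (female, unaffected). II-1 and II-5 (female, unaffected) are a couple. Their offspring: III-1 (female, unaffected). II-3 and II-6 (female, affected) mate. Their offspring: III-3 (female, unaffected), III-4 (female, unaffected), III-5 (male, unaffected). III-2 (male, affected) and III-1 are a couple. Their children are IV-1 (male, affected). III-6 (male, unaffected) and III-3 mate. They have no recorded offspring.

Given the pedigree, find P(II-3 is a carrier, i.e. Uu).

I-1 is unaffected so carries U and passed u to II-2 (uu), so I-1 is Uu.
I-2 is unaffected so carries U and passed u to II-2 (uu), so I-2 is Uu.
Their cross gives offspring ratios 1/4 UU : 1/2 Uu : 1/4 uu. Conditioning on II-3 being unaffected, P(Uu) = 1/2 / 3/4 = 2/3 before taking II-3's own offspring into account.
II-6 is affected, so II-6 is uu.
Now use II-3's offspring. Probability of each recorded status — unaffected daughter III-3: 1/2 if II-3 is Uu, 1 if UU; unaffected daughter III-4: 1/2 if II-3 is Uu, 1 if UU; unaffected son III-5: 1/2 if II-3 is Uu, 1 if UU.
Bayes: P(Uu) = 2/3·1/8 / (2/3·1/8 + 1/3·1) = 1/5.

1/5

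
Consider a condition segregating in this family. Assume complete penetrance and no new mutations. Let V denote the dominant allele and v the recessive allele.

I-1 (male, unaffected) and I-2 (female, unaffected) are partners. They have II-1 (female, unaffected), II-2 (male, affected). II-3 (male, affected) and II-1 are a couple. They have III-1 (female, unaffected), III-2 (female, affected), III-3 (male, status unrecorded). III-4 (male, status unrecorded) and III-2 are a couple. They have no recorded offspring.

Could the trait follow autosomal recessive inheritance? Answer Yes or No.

A consistent assignment under autosomal recessive exists: I-1 Vv, I-2 Vv, II-1 Vv, II-2 vv, II-3 vv, III-1 Vv, III-2 vv, III-3 Vv, III-4 VV.
In this assignment every recorded phenotype matches its genotype and every non-founder's genotype is obtainable from its parents' genotypes, so the pedigree is consistent.

Yes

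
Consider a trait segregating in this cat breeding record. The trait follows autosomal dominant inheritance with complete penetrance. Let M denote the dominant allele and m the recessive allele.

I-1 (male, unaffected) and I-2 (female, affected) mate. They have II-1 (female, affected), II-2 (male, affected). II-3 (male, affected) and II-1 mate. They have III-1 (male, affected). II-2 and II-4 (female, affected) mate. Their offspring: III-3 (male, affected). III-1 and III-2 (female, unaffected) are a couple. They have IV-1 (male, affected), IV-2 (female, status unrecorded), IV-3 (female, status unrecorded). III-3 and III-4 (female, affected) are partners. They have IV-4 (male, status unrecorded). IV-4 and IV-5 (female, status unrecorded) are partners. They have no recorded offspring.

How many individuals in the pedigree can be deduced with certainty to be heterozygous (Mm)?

Obligate heterozygotes: II-1 is affected so carries M and received m from I-1 (mm), so II-1 is Mm; II-2 is affected so carries M and received m from I-1 (mm), so II-2 is Mm; IV-1 is affected so carries M and received m from III-2 (mm), so IV-1 is Mm.
Every other individual is either homozygous by phenotype or has at least one consistent homozygous assignment, so the count is 3.

3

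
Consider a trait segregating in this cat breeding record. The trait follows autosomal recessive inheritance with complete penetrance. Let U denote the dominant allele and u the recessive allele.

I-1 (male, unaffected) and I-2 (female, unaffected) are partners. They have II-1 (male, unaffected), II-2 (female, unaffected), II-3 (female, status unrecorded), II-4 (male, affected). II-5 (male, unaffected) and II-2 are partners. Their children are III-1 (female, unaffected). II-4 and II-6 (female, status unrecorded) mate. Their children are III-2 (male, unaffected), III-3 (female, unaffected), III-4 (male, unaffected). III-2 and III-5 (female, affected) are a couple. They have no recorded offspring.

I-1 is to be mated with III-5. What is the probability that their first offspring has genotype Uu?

I-1 is unaffected so carries U and passed u to II-4 (uu), so I-1 is Uu.
III-5 is affected, so III-5 is uu.
The cross gives 1/2 Uu : 1/2 uu, so P(offspring has genotype Uu) = 1/2.

1/2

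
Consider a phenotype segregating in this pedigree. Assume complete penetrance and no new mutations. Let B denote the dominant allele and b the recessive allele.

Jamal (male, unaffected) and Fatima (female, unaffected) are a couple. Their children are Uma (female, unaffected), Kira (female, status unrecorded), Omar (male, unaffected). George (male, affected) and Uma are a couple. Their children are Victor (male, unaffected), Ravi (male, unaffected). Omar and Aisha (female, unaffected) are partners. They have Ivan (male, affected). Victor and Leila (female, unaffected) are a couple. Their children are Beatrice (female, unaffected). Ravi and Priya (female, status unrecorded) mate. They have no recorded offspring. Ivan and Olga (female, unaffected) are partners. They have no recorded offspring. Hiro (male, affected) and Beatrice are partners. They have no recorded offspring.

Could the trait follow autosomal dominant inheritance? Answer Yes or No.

Under autosomal dominant, Ivan (affected, male) cannot arise from Omar (unaffected) × Aisha (unaffected).

No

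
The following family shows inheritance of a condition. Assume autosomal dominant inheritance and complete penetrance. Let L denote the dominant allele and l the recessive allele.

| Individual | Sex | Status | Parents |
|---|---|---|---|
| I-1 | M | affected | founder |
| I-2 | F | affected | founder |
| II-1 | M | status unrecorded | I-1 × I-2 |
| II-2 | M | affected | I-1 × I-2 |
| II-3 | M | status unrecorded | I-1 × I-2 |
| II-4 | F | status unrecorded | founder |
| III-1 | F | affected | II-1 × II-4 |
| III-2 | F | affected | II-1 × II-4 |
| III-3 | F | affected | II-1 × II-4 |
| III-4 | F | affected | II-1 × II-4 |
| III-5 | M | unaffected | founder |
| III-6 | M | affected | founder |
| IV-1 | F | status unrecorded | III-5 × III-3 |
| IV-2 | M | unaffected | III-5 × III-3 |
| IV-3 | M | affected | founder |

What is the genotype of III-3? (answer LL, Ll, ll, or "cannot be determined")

From phenotype alone, III-3 is LL or Ll.
III-3 is affected so carries L and passed l to IV-2 (ll), so III-3 is Ll.

Ll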